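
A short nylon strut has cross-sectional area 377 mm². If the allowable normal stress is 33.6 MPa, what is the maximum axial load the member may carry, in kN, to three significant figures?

P_max = σ_allow · A = 33.6 · 377 = 12670 N = 12.67 kN.

12.7 kN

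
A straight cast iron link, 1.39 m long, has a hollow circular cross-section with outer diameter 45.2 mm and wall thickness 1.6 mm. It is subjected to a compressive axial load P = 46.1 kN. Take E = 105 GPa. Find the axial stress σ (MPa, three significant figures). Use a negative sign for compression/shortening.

-210 MPa

A = 219.2 mm².
σ = N/A = -46100/219.2 = -210.4 MPa.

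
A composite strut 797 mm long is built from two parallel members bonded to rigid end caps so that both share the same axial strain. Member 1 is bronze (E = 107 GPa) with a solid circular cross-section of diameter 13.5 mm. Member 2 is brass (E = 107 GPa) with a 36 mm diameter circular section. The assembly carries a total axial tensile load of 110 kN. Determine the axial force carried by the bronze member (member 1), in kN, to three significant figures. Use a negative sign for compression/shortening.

A_1 = 143.1 mm².
A_2 = 1018 mm².
Equal strain + equilibrium ⇒ each member carries load in proportion to AE: A₁E₁ = 15320000 N, A₂E₂ = 108900000 N, ΣAE = 124200000 N.
F₁ = P·A₁E₁/ΣAE = 110000·15320000/124200000 = 13560 N.

13.6 kN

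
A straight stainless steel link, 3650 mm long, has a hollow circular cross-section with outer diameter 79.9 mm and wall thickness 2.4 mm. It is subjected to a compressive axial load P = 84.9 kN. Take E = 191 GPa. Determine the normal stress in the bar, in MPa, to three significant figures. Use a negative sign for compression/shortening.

-145 MPa

A = 584.3 mm².
σ = N/A = -84900/584.3 = -145.3 MPa.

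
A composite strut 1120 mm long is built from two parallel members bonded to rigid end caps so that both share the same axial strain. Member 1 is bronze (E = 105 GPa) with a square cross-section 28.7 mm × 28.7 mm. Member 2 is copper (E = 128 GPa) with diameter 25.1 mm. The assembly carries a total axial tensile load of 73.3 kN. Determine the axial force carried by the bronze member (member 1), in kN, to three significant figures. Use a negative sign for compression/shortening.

42.3 kN

A_1 = 823.7 mm².
A_2 = 494.8 mm².
Equal strain + equilibrium ⇒ each member carries load in proportion to AE: A₁E₁ = 86490000 N, A₂E₂ = 63340000 N, ΣAE = 149800000 N.
F₁ = P·A₁E₁/ΣAE = 73300·86490000/149800000 = 42310 N.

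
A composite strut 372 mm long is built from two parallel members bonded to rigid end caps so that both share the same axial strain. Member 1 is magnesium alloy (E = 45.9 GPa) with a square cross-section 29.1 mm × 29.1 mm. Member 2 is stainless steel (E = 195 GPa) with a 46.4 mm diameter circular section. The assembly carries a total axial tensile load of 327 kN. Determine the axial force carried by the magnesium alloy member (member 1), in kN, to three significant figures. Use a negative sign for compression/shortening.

A_1 = 846.8 mm².
A_2 = 1691 mm².
Equal strain + equilibrium ⇒ each member carries load in proportion to AE: A₁E₁ = 38870000 N, A₂E₂ = 329700000 N, ΣAE = 368600000 N.
F₁ = P·A₁E₁/ΣAE = 327000·38870000/368600000 = 34480 N.

34.5 kN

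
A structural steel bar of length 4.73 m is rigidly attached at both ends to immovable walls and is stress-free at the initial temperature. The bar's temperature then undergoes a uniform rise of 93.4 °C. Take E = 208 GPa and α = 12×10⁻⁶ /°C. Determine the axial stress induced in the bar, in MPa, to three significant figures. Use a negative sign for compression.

-233 MPa

Free thermal expansion αLΔT = 12e-6 · 4730 · 93.4 = 5.301 mm.
The walls impose strain ε = −(5.301)/4730 = -1.1208e-03; σ = Eε = 208000 · -1.1208e-03 = -233.1 MPa.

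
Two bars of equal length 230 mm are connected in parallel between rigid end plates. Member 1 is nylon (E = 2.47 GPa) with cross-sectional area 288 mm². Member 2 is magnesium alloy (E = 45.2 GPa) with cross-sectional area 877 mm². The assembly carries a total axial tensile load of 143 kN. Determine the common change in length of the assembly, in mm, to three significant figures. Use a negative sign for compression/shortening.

Equal strain + equilibrium ⇒ each member carries load in proportion to AE: A₁E₁ = 711400 N, A₂E₂ = 39640000 N, ΣAE = 40350000 N.
δ = PL/ΣAE = 143000·230/40350000 = 0.8151 mm.

0.815 mm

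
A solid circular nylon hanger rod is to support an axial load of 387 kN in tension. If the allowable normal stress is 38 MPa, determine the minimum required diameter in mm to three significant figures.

Required area A ≥ P/σ_allow = 387000/38 = 10180 mm².
For a solid circular section, d ≥ √(4A/π) = 113.9 mm.

114 mm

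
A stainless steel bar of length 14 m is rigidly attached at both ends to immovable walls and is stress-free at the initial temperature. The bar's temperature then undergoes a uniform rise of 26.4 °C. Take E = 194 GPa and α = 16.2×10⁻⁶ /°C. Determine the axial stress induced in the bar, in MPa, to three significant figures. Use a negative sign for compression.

-83.0 MPa

Free thermal expansion αLΔT = 16.2e-6 · 14000 · 26.4 = 5.988 mm.
The walls impose strain ε = −(5.988)/14000 = -4.2768e-04; σ = Eε = 194000 · -4.2768e-04 = -82.97 MPa.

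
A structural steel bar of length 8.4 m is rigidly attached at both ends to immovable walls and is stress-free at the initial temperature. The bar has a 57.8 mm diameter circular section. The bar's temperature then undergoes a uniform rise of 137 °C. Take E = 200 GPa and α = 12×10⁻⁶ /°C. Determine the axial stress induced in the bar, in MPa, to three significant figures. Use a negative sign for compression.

-329 MPa

Free thermal expansion αLΔT = 12e-6 · 8400 · 137 = 13.81 mm.
The walls impose strain ε = −(13.81)/8400 = -1.6440e-03; σ = Eε = 200000 · -1.6440e-03 = -328.8 MPa.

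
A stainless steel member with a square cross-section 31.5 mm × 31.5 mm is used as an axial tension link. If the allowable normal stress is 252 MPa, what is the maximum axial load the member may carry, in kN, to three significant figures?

A = 992.2 mm².
P_max = σ_allow · A = 252 · 992.2 = 250000 N = 250 kN.

250 kN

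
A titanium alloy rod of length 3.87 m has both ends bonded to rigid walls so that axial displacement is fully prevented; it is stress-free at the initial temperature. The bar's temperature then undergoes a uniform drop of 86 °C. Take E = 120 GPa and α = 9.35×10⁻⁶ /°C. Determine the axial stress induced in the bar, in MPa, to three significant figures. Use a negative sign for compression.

Free thermal expansion αLΔT = 9.35e-6 · 3870 · -86 = -3.112 mm.
The walls impose strain ε = −(-3.112)/3870 = 8.0410e-04; σ = Eε = 120000 · 8.0410e-04 = 96.49 MPa.

96.5 MPa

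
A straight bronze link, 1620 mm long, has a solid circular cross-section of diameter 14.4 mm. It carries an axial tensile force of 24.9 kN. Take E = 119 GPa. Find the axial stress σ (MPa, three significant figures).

A = 162.9 mm².
σ = N/A = 24900/162.9 = 152.9 MPa.

153 MPa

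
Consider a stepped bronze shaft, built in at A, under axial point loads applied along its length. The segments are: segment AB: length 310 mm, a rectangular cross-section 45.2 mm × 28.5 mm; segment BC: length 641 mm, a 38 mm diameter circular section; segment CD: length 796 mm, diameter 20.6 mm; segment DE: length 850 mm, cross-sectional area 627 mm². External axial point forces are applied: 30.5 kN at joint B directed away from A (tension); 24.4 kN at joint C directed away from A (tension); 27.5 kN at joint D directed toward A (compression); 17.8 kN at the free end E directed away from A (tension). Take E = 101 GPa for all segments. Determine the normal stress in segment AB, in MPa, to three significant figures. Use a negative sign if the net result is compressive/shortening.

35.1 MPa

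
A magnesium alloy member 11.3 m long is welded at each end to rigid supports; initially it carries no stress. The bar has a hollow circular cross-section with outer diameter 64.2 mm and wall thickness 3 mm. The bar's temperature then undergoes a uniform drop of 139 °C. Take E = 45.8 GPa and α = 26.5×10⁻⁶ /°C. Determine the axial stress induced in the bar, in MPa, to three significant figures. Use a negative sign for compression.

Free thermal expansion αLΔT = 26.5e-6 · 11300 · -139 = -41.62 mm.
The walls impose strain ε = −(-41.62)/11300 = 3.6835e-03; σ = Eε = 45800 · 3.6835e-03 = 168.7 MPa.

169 MPa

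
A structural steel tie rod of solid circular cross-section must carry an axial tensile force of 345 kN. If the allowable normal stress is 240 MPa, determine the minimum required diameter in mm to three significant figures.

42.8 mm

Required area A ≥ P/σ_allow = 345000/240 = 1438 mm².
For a solid circular section, d ≥ √(4A/π) = 42.78 mm.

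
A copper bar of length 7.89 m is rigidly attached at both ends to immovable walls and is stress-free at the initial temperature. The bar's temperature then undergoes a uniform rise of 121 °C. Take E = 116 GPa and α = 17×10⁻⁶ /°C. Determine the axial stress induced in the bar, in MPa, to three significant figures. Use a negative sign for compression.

-239 MPa

Free thermal expansion αLΔT = 17e-6 · 7890 · 121 = 16.23 mm.
The walls impose strain ε = −(16.23)/7890 = -2.0570e-03; σ = Eε = 116000 · -2.0570e-03 = -238.6 MPa.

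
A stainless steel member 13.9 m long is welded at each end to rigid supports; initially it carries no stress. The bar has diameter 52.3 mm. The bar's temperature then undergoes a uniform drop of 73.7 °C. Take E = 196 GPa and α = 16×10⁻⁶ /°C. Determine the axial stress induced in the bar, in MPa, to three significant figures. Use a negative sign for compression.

231 MPa

Free thermal expansion αLΔT = 16e-6 · 13900 · -73.7 = -16.39 mm.
The walls impose strain ε = −(-16.39)/13900 = 1.1792e-03; σ = Eε = 196000 · 1.1792e-03 = 231.1 MPa.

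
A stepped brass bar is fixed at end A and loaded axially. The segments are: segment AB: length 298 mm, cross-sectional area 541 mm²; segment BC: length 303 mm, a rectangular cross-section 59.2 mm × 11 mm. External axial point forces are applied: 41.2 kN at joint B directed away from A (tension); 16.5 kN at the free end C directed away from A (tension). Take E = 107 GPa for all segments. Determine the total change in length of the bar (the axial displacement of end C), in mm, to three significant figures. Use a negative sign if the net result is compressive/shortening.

Internal axial forces (sectioning from the free end, tension +): N_BC = 16.5 kN, N_AB = 57.7 kN.
A_BC = 651.2 mm².
δ_AB = 57700·298/(541·107000) = 0.297 mm
δ_BC = 16500·303/(651.2·107000) = 0.07175 mm
δ = Σδ_i = 0.3688 mm.

0.369 mm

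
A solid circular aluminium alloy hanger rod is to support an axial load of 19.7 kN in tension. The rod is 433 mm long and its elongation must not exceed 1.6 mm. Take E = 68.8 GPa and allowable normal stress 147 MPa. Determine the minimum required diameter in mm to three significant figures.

13.1 mm

Required area A ≥ P/σ_allow = 19700/147 = 134 mm².
For a solid circular section, d ≥ √(4A/π) = 13.06 mm.
Elongation limit: A ≥ PL/(Eδ_allow) = 19700·433/(68800·1.6) = 77.49 mm² ⇒ d ≥ 9.933 mm.
The stress limit governs.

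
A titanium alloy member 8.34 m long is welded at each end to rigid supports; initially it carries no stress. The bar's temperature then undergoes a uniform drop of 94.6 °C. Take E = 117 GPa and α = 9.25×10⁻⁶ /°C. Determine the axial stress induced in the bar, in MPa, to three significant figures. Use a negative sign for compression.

Free thermal expansion αLΔT = 9.25e-6 · 8340 · -94.6 = -7.298 mm.
The walls impose strain ε = −(-7.298)/8340 = 8.7505e-04; σ = Eε = 117000 · 8.7505e-04 = 102.4 MPa.

102 MPa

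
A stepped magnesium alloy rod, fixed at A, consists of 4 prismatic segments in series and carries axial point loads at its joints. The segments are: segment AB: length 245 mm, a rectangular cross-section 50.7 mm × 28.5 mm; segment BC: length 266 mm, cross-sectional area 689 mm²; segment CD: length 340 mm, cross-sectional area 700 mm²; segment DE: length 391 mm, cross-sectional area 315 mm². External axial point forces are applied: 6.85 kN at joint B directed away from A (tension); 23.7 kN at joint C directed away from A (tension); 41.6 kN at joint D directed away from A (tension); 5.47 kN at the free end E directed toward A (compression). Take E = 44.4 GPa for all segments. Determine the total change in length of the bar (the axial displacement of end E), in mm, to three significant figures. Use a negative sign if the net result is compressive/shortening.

1.02 mm

Internal axial forces (sectioning from the free end, tension +): N_DE = -5.47 kN, N_CD = 36.13 kN, N_BC = 59.83 kN, N_AB = 66.68 kN.
A_AB = 1445 mm².
δ_AB = 66680·245/(1445·44400) = 0.2546 mm
δ_BC = 59830·266/(689·44400) = 0.5202 mm
δ_CD = 36130·340/(700·44400) = 0.3952 mm
δ_DE = -5470·391/(315·44400) = -0.1529 mm
δ = Σδ_i = 1.017 mm.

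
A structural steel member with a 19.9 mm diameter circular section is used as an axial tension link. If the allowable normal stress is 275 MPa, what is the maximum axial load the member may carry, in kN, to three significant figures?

A = 311 mm².
P_max = σ_allow · A = 275 · 311 = 85530 N = 85.53 kN.

85.5 kN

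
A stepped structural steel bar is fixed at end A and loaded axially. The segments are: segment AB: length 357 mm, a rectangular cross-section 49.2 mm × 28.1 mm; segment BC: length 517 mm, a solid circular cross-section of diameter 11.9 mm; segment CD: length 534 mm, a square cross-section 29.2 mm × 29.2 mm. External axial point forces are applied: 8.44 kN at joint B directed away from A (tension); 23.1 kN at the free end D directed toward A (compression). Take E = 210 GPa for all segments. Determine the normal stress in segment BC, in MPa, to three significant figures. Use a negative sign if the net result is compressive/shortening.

Internal axial forces (sectioning from the free end, tension +): N_CD = -23.1 kN, N_BC = -23.1 kN, N_AB = -14.66 kN.
A_BC = 111.2 mm².
σ_BC = N_BC/A_BC = -23100/111.2 = -207.7 MPa.

-208 MPa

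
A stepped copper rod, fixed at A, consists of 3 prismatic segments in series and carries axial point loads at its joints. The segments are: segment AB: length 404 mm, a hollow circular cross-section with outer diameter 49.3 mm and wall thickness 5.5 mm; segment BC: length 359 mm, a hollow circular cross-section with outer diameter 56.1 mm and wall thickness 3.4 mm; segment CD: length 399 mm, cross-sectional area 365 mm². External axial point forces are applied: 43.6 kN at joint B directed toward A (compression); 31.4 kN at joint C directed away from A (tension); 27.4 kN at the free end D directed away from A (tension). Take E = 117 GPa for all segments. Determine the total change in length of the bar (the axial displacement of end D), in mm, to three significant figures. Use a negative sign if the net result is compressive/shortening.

Internal axial forces (sectioning from the free end, tension +): N_CD = 27.4 kN, N_BC = 58.8 kN, N_AB = 15.2 kN.
A_AB = 756.8 mm².
A_BC = 562.9 mm².
δ_AB = 15200·404/(756.8·117000) = 0.06935 mm
δ_BC = 58800·359/(562.9·117000) = 0.3205 mm
δ_CD = 27400·399/(365·117000) = 0.256 mm
δ = Σδ_i = 0.6459 mm.

0.646 mm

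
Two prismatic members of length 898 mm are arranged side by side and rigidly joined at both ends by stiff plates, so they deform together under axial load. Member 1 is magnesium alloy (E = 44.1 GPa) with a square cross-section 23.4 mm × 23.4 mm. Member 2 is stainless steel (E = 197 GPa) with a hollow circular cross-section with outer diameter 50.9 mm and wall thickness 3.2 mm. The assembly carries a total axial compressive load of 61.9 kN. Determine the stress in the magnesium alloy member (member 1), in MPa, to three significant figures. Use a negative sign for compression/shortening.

A_1 = 547.6 mm².
A_2 = 479.5 mm².
Equal strain + equilibrium ⇒ each member carries load in proportion to AE: A₁E₁ = 24150000 N, A₂E₂ = 94470000 N, ΣAE = 118600000 N.
σ₁ = P·E₁/ΣAE = -61900·44100/118600000 = -23.01 MPa.

-23.0 MPa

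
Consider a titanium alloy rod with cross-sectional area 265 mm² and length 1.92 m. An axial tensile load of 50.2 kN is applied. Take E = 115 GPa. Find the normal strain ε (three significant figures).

0.00165

σ = N/A = 189.4 MPa; ε = σ/E = 189.4/115000 = 1.647e-03.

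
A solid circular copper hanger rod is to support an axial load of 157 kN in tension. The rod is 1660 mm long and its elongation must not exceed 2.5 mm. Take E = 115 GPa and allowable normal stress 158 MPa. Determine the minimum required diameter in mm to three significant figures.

35.6 mm

Required area A ≥ P/σ_allow = 157000/158 = 993.7 mm².
For a solid circular section, d ≥ √(4A/π) = 35.57 mm.
Elongation limit: A ≥ PL/(Eδ_allow) = 157000·1660/(115000·2.5) = 906.5 mm² ⇒ d ≥ 33.97 mm.
The stress limit governs.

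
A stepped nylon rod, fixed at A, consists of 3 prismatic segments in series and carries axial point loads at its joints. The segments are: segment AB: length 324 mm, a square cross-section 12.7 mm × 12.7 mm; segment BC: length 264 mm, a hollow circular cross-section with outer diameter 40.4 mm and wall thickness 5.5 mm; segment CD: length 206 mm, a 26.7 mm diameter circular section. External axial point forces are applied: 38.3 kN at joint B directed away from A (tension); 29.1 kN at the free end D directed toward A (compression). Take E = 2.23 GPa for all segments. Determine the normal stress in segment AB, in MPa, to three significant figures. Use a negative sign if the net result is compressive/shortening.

Internal axial forces (sectioning from the free end, tension +): N_CD = -29.1 kN, N_BC = -29.1 kN, N_AB = 9.2 kN.
A_AB = 161.3 mm².
σ_AB = N_AB/A_AB = 9200/161.3 = 57.04 MPa.

57.0 MPa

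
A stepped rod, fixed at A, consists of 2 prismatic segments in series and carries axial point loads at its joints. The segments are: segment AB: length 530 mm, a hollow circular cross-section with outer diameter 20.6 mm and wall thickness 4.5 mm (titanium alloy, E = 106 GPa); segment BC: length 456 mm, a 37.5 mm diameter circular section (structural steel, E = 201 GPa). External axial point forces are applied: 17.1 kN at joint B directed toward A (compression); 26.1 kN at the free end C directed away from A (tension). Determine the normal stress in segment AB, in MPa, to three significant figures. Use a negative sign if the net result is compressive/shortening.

39.5 MPa

Internal axial forces (sectioning from the free end, tension +): N_BC = 26.1 kN, N_AB = 9 kN.
A_AB = 227.6 mm².
σ_AB = N_AB/A_AB = 9000/227.6 = 39.54 MPa.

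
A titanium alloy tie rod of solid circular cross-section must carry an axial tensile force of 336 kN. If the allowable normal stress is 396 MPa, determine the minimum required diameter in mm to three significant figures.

Required area A ≥ P/σ_allow = 336000/396 = 848.5 mm².
For a solid circular section, d ≥ √(4A/π) = 32.87 mm.

32.9 mm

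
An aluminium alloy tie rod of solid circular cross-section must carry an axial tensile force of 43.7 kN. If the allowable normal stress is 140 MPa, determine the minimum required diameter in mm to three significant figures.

19.9 mm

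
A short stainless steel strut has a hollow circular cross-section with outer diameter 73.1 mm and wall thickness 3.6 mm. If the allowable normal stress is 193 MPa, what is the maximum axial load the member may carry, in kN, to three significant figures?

A = 786 mm².
P_max = σ_allow · A = 193 · 786 = 151700 N = 151.7 kN.

152 kN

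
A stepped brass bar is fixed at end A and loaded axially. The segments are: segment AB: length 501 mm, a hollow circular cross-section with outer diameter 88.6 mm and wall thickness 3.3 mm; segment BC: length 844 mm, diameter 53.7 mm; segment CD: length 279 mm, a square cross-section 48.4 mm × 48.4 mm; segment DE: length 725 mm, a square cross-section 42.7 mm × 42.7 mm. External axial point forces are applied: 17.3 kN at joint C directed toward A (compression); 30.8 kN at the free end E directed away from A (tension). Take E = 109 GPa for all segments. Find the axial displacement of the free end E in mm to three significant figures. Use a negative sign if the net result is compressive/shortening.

0.262 mm

Internal axial forces (sectioning from the free end, tension +): N_DE = 30.8 kN, N_CD = 30.8 kN, N_BC = 13.5 kN, N_AB = 13.5 kN.
A_AB = 884.3 mm².
A_BC = 2265 mm².
A_CD = 2343 mm².
A_DE = 1823 mm².
δ_AB = 13500·501/(884.3·109000) = 0.07017 mm
δ_BC = 13500·844/(2265·109000) = 0.04615 mm
δ_CD = 30800·279/(2343·109000) = 0.03365 mm
δ_DE = 30800·725/(1823·109000) = 0.1124 mm
δ = Σδ_i = 0.2623 mm.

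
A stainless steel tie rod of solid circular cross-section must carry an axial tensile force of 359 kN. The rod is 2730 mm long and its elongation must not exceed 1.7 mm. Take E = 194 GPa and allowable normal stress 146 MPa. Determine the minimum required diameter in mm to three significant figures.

Required area A ≥ P/σ_allow = 359000/146 = 2459 mm².
For a solid circular section, d ≥ √(4A/π) = 55.95 mm.
Elongation limit: A ≥ PL/(Eδ_allow) = 359000·2730/(194000·1.7) = 2972 mm² ⇒ d ≥ 61.51 mm.
The elongation limit governs.

61.5 mm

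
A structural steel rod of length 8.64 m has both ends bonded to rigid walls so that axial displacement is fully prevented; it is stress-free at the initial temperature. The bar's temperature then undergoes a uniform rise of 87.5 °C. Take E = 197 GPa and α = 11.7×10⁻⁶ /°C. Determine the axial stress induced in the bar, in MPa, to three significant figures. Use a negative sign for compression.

Free thermal expansion αLΔT = 11.7e-6 · 8640 · 87.5 = 8.845 mm.
The walls impose strain ε = −(8.845)/8640 = -1.0237e-03; σ = Eε = 197000 · -1.0237e-03 = -201.7 MPa.

-202 MPa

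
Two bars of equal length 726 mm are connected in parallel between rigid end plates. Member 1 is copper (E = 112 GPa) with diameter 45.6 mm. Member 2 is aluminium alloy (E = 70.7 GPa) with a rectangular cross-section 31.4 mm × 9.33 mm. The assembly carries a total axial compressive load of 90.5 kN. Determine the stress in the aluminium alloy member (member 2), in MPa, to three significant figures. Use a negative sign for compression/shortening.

-31.4 MPa

A_1 = 1633 mm².
A_2 = 293 mm².
Equal strain + equilibrium ⇒ each member carries load in proportion to AE: A₁E₁ = 182900000 N, A₂E₂ = 20710000 N, ΣAE = 203600000 N.
σ₂ = P·E₂/ΣAE = -90500·70700/203600000 = -31.42 MPa.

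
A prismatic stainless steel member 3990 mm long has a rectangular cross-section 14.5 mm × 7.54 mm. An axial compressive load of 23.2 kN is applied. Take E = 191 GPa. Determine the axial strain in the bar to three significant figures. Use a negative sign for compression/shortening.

-0.00111

A = 109.3 mm².
σ = N/A = -212.2 MPa; ε = σ/E = -212.2/191000 = -1.111e-03.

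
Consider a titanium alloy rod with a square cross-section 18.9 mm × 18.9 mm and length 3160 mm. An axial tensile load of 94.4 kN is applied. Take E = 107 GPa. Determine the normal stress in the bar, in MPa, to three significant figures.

264 MPa

A = 357.2 mm².
σ = N/A = 94400/357.2 = 264.3 MPa.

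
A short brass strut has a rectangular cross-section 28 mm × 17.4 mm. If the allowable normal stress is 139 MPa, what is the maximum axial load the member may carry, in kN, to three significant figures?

67.7 kN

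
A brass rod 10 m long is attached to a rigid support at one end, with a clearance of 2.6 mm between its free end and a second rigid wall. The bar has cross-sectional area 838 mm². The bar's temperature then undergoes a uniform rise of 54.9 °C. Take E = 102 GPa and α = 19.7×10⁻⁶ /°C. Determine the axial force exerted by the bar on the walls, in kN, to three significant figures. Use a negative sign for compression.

-70.2 kN

Free thermal expansion αLΔT = 19.7e-6 · 10000 · 54.9 = 10.82 mm.
The walls engage after the gap closes; constrained expansion = 10.82 − 2.6 = 8.215 mm.
The walls impose strain ε = −(8.215)/10000 = -8.2153e-04; σ = Eε = 102000 · -8.2153e-04 = -83.8 MPa.
Wall reaction R = σ·A = -83.8·838 = -70220 N = -70.22 kN.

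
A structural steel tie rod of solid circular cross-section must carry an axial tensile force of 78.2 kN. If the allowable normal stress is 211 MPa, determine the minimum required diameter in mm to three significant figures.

21.7 mm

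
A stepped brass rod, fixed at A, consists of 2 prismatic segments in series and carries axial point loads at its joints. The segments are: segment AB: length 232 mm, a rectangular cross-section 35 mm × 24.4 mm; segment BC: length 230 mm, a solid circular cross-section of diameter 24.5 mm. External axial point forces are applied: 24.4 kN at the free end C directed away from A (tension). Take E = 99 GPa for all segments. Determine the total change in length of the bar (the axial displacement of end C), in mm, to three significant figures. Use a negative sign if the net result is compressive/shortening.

0.187 mm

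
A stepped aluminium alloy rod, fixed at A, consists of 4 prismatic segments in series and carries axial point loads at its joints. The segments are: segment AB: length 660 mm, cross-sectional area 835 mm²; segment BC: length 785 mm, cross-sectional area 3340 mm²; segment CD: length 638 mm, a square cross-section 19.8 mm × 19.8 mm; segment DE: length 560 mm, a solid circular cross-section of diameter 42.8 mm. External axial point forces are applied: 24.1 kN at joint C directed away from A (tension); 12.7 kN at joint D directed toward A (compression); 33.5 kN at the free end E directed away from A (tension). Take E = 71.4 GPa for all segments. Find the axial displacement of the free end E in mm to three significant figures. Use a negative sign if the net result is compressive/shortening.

Internal axial forces (sectioning from the free end, tension +): N_DE = 33.5 kN, N_CD = 20.8 kN, N_BC = 44.9 kN, N_AB = 44.9 kN.
A_CD = 392 mm².
A_DE = 1439 mm².
δ_AB = 44900·660/(835·71400) = 0.4971 mm
δ_BC = 44900·785/(3340·71400) = 0.1478 mm
δ_CD = 20800·638/(392·71400) = 0.4741 mm
δ_DE = 33500·560/(1439·71400) = 0.1826 mm
δ = Σδ_i = 1.302 mm.

1.30 mm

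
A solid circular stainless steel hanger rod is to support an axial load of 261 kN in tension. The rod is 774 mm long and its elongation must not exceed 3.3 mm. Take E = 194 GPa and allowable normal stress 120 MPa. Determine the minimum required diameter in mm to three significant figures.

52.6 mm

Required area A ≥ P/σ_allow = 261000/120 = 2175 mm².
For a solid circular section, d ≥ √(4A/π) = 52.62 mm.
Elongation limit: A ≥ PL/(Eδ_allow) = 261000·774/(194000·3.3) = 315.5 mm² ⇒ d ≥ 20.04 mm.
The stress limit governs.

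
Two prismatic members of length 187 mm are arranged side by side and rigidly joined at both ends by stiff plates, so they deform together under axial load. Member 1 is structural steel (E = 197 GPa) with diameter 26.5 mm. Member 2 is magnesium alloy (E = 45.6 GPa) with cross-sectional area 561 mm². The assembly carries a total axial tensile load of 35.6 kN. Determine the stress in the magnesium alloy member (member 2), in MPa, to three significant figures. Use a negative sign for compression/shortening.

12.1 MPa

A_1 = 551.5 mm².
Equal strain + equilibrium ⇒ each member carries load in proportion to AE: A₁E₁ = 108700000 N, A₂E₂ = 25580000 N, ΣAE = 134200000 N.
σ₂ = P·E₂/ΣAE = 35600·45600/134200000 = 12.09 MPa.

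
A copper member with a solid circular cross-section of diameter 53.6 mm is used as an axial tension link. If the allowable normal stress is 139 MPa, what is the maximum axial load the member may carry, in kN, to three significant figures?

A = 2256 mm².
P_max = σ_allow · A = 139 · 2256 = 313600 N = 313.6 kN.

314 kN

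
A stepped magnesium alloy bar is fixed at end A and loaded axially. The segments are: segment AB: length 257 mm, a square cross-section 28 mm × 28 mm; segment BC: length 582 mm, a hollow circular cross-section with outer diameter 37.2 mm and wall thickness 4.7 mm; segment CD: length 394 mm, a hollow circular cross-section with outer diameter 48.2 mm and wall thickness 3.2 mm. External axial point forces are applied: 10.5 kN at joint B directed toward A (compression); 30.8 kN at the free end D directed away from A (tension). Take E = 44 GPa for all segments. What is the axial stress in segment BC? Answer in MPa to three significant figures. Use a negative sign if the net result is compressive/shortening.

64.2 MPa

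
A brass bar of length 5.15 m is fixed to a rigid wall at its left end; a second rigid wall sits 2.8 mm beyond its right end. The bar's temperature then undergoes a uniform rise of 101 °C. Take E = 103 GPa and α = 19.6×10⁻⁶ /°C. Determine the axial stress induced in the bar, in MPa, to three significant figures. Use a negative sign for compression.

-148 MPa

Free thermal expansion αLΔT = 19.6e-6 · 5150 · 101 = 10.19 mm.
The walls engage after the gap closes; constrained expansion = 10.19 − 2.8 = 7.395 mm.
The walls impose strain ε = −(7.395)/5150 = -1.4359e-03; σ = Eε = 103000 · -1.4359e-03 = -147.9 MPa.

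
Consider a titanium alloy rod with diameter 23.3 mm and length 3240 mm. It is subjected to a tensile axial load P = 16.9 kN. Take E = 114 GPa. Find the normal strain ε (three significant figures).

A = 426.4 mm².
σ = N/A = 39.64 MPa; ε = σ/E = 39.64/114000 = 3.477e-04.

3.48e-04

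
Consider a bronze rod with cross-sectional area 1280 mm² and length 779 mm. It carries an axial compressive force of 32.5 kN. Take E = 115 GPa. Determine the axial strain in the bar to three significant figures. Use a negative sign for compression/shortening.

σ = N/A = -25.39 MPa; ε = σ/E = -25.39/115000 = -2.208e-04.

-2.21e-04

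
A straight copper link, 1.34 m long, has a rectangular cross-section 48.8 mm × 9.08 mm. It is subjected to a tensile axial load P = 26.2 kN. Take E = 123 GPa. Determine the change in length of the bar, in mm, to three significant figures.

0.644 mm

A = 443.1 mm².
δ_mech = NL/(AE) = 26200·1340/(443.1·123000) = 0.6442 mm.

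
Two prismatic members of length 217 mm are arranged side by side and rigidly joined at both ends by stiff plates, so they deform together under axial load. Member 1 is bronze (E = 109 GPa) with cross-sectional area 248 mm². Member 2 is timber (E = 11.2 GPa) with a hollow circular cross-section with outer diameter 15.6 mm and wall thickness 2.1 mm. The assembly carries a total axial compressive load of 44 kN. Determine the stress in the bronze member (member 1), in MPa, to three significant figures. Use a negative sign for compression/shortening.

-171 MPa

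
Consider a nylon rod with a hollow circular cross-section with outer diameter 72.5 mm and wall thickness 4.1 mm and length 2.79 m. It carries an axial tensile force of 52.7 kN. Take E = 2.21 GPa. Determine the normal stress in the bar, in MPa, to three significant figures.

59.8 MPa

A = 881 mm².
σ = N/A = 52700/881 = 59.82 MPa.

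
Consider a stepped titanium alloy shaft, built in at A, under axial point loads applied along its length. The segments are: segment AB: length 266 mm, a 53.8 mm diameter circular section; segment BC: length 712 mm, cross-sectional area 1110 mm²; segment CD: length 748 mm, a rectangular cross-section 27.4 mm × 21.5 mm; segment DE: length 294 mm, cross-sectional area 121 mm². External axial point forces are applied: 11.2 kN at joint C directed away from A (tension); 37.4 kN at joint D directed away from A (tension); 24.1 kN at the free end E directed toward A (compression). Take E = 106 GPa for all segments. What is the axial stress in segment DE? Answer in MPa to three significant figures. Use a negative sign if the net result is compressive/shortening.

Internal axial forces (sectioning from the free end, tension +): N_DE = -24.1 kN, N_CD = 13.3 kN, N_BC = 24.5 kN, N_AB = 24.5 kN.
σ_DE = N_DE/A_DE = -24100/121 = -199.2 MPa.

-199 MPa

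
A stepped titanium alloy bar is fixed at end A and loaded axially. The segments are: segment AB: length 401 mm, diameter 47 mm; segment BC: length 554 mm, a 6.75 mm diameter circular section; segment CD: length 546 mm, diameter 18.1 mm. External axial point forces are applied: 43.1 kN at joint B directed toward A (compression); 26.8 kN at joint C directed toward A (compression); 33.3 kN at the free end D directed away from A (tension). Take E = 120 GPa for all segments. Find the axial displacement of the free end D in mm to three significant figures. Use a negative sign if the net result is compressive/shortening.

1.36 mm

Internal axial forces (sectioning from the free end, tension +): N_CD = 33.3 kN, N_BC = 6.5 kN, N_AB = -36.6 kN.
A_AB = 1735 mm².
A_BC = 35.78 mm².
A_CD = 257.3 mm².
δ_AB = -36600·401/(1735·120000) = -0.0705 mm
δ_BC = 6500·554/(35.78·120000) = 0.8386 mm
δ_CD = 33300·546/(257.3·120000) = 0.5889 mm
δ = Σδ_i = 1.357 mm.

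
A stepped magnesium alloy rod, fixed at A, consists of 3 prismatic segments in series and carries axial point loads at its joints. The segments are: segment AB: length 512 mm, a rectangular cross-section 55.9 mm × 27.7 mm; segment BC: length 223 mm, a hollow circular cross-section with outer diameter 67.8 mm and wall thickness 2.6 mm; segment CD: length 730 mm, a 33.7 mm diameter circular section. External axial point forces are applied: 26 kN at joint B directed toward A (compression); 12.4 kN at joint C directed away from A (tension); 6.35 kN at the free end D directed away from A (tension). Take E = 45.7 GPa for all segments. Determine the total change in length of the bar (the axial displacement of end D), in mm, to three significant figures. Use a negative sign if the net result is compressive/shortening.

0.233 mm

Internal axial forces (sectioning from the free end, tension +): N_CD = 6.35 kN, N_BC = 18.75 kN, N_AB = -7.25 kN.
A_AB = 1548 mm².
A_BC = 532.6 mm².
A_CD = 892 mm².
δ_AB = -7250·512/(1548·45700) = -0.05246 mm
δ_BC = 18750·223/(532.6·45700) = 0.1718 mm
δ_CD = 6350·730/(892·45700) = 0.1137 mm
δ = Σδ_i = 0.2331 mm.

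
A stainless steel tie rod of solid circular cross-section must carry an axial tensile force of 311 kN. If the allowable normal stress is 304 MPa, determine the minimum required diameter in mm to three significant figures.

36.1 mm

Required area A ≥ P/σ_allow = 311000/304 = 1023 mm².
For a solid circular section, d ≥ √(4A/π) = 36.09 mm.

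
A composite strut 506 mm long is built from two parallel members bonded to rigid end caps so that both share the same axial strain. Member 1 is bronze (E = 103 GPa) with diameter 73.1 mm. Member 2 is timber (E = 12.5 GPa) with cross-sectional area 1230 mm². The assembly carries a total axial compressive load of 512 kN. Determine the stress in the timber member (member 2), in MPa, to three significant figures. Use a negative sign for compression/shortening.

-14.3 MPa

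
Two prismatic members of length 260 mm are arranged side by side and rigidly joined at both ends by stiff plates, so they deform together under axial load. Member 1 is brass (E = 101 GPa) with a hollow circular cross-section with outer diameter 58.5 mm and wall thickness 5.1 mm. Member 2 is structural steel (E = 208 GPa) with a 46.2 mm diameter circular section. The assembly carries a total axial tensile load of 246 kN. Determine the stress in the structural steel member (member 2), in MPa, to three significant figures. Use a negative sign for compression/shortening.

A_1 = 855.6 mm².
A_2 = 1676 mm².
Equal strain + equilibrium ⇒ each member carries load in proportion to AE: A₁E₁ = 86410000 N, A₂E₂ = 348700000 N, ΣAE = 435100000 N.
σ₂ = P·E₂/ΣAE = 246000·208000/435100000 = 117.6 MPa.

118 MPa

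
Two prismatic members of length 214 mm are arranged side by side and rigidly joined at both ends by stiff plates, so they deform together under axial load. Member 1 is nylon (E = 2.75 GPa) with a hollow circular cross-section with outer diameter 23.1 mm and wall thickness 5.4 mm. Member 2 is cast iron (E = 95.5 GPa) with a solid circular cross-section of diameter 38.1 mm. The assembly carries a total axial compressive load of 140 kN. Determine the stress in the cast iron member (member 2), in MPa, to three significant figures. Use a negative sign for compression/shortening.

-122 MPa

A_1 = 300.3 mm².
A_2 = 1140 mm².
Equal strain + equilibrium ⇒ each member carries load in proportion to AE: A₁E₁ = 825800 N, A₂E₂ = 108900000 N, ΣAE = 109700000 N.
σ₂ = P·E₂/ΣAE = -140000·95500/109700000 = -121.9 MPa.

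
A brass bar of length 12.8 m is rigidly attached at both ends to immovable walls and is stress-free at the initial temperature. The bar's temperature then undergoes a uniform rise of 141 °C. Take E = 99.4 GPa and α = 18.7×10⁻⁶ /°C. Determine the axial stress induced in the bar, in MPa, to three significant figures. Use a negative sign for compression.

-262 MPa

Free thermal expansion αLΔT = 18.7e-6 · 12800 · 141 = 33.75 mm.
The walls impose strain ε = −(33.75)/12800 = -2.6367e-03; σ = Eε = 99400 · -2.6367e-03 = -262.1 MPa.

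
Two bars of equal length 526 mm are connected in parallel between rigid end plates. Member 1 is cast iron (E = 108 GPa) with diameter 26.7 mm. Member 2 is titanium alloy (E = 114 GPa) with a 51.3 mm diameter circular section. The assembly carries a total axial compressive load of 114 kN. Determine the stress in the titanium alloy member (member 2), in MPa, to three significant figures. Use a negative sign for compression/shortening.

-43.9 MPa

A_1 = 559.9 mm².
A_2 = 2067 mm².
Equal strain + equilibrium ⇒ each member carries load in proportion to AE: A₁E₁ = 60470000 N, A₂E₂ = 235600000 N, ΣAE = 296100000 N.
σ₂ = P·E₂/ΣAE = -114000·114000/296100000 = -43.89 MPa.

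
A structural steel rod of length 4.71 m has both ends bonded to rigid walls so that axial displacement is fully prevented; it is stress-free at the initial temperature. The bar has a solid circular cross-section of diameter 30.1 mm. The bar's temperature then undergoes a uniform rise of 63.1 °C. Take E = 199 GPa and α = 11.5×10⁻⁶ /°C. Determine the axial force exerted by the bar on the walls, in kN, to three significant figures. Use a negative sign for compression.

Free thermal expansion αLΔT = 11.5e-6 · 4710 · 63.1 = 3.418 mm.
The walls impose strain ε = −(3.418)/4710 = -7.2565e-04; σ = Eε = 199000 · -7.2565e-04 = -144.4 MPa.
Wall reaction R = σ·A = -144.4·711.6 = -102800 N = -102.8 kN.

-103 kN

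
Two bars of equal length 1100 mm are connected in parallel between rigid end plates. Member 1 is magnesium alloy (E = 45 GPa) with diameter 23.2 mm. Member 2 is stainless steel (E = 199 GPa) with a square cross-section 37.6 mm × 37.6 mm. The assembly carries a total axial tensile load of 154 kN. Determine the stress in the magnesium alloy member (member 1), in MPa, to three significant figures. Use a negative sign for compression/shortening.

A_1 = 422.7 mm².
A_2 = 1414 mm².
Equal strain + equilibrium ⇒ each member carries load in proportion to AE: A₁E₁ = 19020000 N, A₂E₂ = 281300000 N, ΣAE = 300400000 N.
σ₁ = P·E₁/ΣAE = 154000·45000/300400000 = 23.07 MPa.

23.1 MPa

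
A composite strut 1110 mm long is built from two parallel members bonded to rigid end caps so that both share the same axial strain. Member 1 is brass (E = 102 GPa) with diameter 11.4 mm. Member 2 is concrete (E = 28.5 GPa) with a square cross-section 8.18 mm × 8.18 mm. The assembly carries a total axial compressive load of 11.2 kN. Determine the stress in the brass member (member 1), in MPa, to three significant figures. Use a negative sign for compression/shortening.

-92.7 MPa

A_1 = 102.1 mm².
A_2 = 66.91 mm².
Equal strain + equilibrium ⇒ each member carries load in proportion to AE: A₁E₁ = 10410000 N, A₂E₂ = 1907000 N, ΣAE = 12320000 N.
σ₁ = P·E₁/ΣAE = -11200·102000/12320000 = -92.74 MPa.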